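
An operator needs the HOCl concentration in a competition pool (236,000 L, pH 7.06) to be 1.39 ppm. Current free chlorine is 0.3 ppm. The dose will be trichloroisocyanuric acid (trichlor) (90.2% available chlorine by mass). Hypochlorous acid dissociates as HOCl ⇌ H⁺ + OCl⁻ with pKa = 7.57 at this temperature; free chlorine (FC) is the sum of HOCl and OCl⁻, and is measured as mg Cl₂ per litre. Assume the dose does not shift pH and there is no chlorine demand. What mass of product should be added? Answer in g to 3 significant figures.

[OCl⁻]/[HOCl] = 10^(pH − pKa) = 10^(7.06 − 7.57) = 0.309; fraction as HOCl = 1/(1 + 0.309) = 0.7639.
Free chlorine required for 1.39 ppm HOCl: 1.39 / 0.7639 = 1.82 ppm.
FC to add: 1.82 − 0.3 = 1.52 mg/L as Cl₂.
Cl₂ equivalent: 1.52 mg/L × 236,000 L = 358.6 g.
Product at 90.2% available Cl: 358.6 / 0.902 = 397.6 g.

398 g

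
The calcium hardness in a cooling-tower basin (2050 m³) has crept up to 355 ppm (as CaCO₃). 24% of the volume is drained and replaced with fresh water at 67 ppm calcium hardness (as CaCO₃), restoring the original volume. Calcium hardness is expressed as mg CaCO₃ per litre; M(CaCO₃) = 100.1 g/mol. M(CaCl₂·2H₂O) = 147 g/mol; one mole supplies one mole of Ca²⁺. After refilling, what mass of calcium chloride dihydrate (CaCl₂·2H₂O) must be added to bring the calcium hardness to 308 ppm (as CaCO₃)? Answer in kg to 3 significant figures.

Volume: 2050 m³ = 2,050,000 L.
After draining 24% and refilling: 355 × 0.76 + 67 × 0.24 = 285.88 ppm.
Deficit to target: 308 − 285.88 = 22.12 mg/L.
As CaCO₃: 22.12 mg/L × 2,050,000 L = 45,350 g; ÷ 100.1 = 453 mol Ca²⁺.
Mass: 453 × 147 = 66,590 g.

66.6 kg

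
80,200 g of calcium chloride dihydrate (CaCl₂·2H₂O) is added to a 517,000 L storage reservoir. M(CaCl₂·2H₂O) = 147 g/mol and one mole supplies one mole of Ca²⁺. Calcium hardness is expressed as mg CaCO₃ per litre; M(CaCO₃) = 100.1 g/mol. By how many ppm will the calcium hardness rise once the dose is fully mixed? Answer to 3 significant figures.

Moles of Ca²⁺: 80,200 g ÷ 147 g/mol = 545.6 mol.
As CaCO₃: 545.6 mol × 100.1 g/mol = 54,610 g.
Rise: 54,610 g / 517,000 L × 1000 = 105.6 mg/L.

106 ppm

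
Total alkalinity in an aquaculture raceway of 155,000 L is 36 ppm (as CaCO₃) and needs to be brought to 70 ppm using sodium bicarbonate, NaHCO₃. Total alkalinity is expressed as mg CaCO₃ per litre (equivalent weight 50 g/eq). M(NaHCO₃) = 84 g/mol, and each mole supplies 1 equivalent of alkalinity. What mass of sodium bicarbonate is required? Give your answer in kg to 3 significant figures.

8.85 kg

Alkalinity to add: (70 − 36) = 34 mg/L as CaCO₃ × 155,000 L = 5270 g as CaCO₃.
Equivalents: 5270 g ÷ 50 g/eq = 105.4 eq.
NaHCO₃ supplies 1 eq per mole → 105.4 mol.
Mass: 105.4 mol × 84 g/mol = 8854 g.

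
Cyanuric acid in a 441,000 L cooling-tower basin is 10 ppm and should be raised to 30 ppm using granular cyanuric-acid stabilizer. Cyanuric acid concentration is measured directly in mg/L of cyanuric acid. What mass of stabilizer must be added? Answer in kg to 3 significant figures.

8.82 kg

CYA to add: (30 − 10) = 20 mg/L × 441,000 L = 8820 g cyanuric acid.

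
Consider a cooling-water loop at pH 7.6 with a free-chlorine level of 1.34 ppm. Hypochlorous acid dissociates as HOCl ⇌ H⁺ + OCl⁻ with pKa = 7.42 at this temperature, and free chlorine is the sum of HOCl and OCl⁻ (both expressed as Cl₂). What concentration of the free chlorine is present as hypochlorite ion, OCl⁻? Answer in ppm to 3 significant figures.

0.807 ppm

[OCl⁻]/[HOCl] = 10^(pH − pKa) = 10^(7.6 − 7.42) = 10^0.18 = 1.514.
Fraction as HOCl = 1 / (1 + 1.514) = 0.3978.
OCl⁻ = (1 − 0.3978) × 1.34 ppm = 0.8069 ppm.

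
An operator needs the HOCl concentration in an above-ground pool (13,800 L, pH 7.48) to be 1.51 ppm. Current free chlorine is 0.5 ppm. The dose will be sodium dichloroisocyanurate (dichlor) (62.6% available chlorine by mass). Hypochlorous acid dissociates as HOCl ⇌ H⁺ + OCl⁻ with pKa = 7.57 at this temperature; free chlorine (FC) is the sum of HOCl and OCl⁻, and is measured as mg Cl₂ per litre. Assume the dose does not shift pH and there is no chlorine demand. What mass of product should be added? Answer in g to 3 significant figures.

49.3 g

[OCl⁻]/[HOCl] = 10^(pH − pKa) = 10^(7.48 − 7.57) = 0.8128; fraction as HOCl = 1/(1 + 0.8128) = 0.5516.
Free chlorine required for 1.51 ppm HOCl: 1.51 / 0.5516 = 2.737 ppm.
FC to add: 2.737 − 0.5 = 2.237 mg/L as Cl₂.
Cl₂ equivalent: 2.237 mg/L × 13,800 L = 30.88 g.
Product at 62.6% available Cl: 30.88 / 0.626 = 49.32 g.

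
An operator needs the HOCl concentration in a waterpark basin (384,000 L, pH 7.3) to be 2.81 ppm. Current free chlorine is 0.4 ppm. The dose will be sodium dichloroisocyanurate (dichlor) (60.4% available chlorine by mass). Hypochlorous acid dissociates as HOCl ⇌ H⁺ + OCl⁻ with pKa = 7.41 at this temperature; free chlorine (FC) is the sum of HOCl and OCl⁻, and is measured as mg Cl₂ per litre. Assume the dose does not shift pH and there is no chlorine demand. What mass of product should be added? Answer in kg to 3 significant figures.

2.92 kg

[OCl⁻]/[HOCl] = 10^(pH − pKa) = 10^(7.3 − 7.41) = 0.7762; fraction as HOCl = 1/(1 + 0.7762) = 0.563.
Free chlorine required for 2.81 ppm HOCl: 2.81 / 0.563 = 4.991 ppm.
FC to add: 4.991 − 0.4 = 4.591 mg/L as Cl₂.
Cl₂ equivalent: 4.591 mg/L × 384,000 L = 1763 g.
Product at 60.4% available Cl: 1763 / 0.604 = 2919 g.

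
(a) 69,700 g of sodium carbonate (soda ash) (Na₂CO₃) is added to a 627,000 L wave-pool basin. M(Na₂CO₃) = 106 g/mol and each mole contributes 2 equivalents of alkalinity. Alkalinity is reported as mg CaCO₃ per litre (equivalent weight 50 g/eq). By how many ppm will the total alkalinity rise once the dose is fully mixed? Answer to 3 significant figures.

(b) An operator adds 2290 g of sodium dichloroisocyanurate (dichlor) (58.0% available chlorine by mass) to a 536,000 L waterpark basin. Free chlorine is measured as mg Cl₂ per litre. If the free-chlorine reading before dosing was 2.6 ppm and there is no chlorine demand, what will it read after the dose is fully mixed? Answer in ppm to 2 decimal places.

(a) 105 ppm; (b) 5.08 ppm

(a) Moles of Na₂CO₃: 69,700 g ÷ 106 g/mol = 657.5 mol → 1315 eq of alkalinity.
(a) As CaCO₃: 1315 eq × 50 g/eq = 65,750 g.
(a) Rise: 65,750 g / 627,000 L × 1000 = 104.9 mg/L.

(b) Available chlorine delivered: 2290 g × 0.58 = 1328 g as Cl₂.
(b) Concentration rise: 1328 g / 536,000 L = 2.478 mg/L = 2.48 ppm.
(b) Final FC: 2.6 + 2.48 = 5.08 ppm.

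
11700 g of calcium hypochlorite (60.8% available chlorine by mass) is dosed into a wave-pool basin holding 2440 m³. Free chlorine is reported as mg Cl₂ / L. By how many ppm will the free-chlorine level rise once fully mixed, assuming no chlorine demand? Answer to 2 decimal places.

2.92 ppm

Volume: 2440 m³ = 2,440,000 L.
Available chlorine delivered: 11,700 g × 0.608 = 7114 g as Cl₂.
Concentration rise: 7114 g / 2,440,000 L = 2.915 mg/L = 2.92 ppm.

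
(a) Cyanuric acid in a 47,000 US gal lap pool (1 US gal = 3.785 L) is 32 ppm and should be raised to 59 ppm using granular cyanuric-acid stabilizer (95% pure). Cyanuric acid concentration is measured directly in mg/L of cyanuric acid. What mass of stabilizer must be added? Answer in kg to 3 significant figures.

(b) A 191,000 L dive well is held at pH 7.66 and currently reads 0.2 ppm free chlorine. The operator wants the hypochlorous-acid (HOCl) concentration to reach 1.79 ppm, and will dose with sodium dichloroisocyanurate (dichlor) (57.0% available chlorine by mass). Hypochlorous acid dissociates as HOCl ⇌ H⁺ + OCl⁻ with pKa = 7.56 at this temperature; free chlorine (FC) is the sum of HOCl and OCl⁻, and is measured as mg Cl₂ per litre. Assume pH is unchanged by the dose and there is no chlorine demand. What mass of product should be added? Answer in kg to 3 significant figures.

(a) Volume: 47,000 US gal × 3.785 L/gal = 177,895 L.
(a) CYA to add: (59 − 32) = 27 mg/L × 177,895 L = 4803 g cyanuric acid.
(a) At 95% purity: 4803 / 0.95 = 5056 g product.

(b) [OCl⁻]/[HOCl] = 10^(pH − pKa) = 10^(7.66 − 7.56) = 1.259; fraction as HOCl = 1/(1 + 1.259) = 0.4427.
(b) Free chlorine required for 1.79 ppm HOCl: 1.79 / 0.4427 = 4.043 ppm.
(b) FC to add: 4.043 − 0.2 = 3.843 mg/L as Cl₂.
(b) Cl₂ equivalent: 3.843 mg/L × 191,000 L = 734.1 g.
(b) Product at 57.0% available Cl: 734.1 / 0.57 = 1288 g.

(a) 5.06 kg; (b) 1.29 kg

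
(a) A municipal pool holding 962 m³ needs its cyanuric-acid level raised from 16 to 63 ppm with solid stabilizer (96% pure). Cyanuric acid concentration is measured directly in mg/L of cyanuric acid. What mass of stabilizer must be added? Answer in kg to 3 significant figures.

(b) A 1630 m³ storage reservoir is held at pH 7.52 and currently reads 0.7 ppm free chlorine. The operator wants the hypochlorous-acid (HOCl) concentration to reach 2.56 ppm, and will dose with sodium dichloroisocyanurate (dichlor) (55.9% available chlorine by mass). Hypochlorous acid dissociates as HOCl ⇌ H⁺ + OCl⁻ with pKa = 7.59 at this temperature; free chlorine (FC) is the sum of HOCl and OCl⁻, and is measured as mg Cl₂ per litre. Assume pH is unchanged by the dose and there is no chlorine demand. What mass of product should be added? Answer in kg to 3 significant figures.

(a) 47.1 kg; (b) 11.8 kg

(a) Volume: 962 m³ = 962,000 L.
(a) CYA to add: (63 − 16) = 47 mg/L × 962,000 L = 45,210 g cyanuric acid.
(a) At 96% purity: 45,210 / 0.96 = 47,100 g product.

(b) Volume: 1630 m³ = 1,630,000 L.
(b) [OCl⁻]/[HOCl] = 10^(pH − pKa) = 10^(7.52 − 7.59) = 0.8511; fraction as HOCl = 1/(1 + 0.8511) = 0.5402.
(b) Free chlorine required for 2.56 ppm HOCl: 2.56 / 0.5402 = 4.739 ppm.
(b) FC to add: 4.739 − 0.7 = 4.039 mg/L as Cl₂.
(b) Cl₂ equivalent: 4.039 mg/L × 1,630,000 L = 6583 g.
(b) Product at 55.9% available Cl: 6583 / 0.559 = 11,780 g.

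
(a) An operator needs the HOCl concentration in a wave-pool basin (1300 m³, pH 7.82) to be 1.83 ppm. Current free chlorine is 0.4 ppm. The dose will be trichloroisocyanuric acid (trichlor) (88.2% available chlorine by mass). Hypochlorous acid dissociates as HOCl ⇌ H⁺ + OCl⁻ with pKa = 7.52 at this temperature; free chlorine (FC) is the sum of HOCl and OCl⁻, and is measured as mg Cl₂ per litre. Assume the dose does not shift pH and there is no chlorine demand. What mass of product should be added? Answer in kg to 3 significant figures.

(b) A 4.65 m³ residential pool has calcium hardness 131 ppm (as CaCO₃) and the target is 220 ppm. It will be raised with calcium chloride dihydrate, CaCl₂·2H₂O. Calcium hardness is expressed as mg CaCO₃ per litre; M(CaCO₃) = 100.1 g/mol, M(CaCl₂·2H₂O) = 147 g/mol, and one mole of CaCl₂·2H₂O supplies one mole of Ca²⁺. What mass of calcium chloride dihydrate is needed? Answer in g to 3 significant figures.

(a) Volume: 1300 m³ = 1,300,000 L.
(a) [OCl⁻]/[HOCl] = 10^(pH − pKa) = 10^(7.82 − 7.52) = 1.995; fraction as HOCl = 1/(1 + 1.995) = 0.3339.
(a) Free chlorine required for 1.83 ppm HOCl: 1.83 / 0.3339 = 5.481 ppm.
(a) FC to add: 5.481 − 0.4 = 5.081 mg/L as Cl₂.
(a) Cl₂ equivalent: 5.081 mg/L × 1,300,000 L = 6606 g.
(a) Product at 88.2% available Cl: 6606 / 0.882 = 7489 g.

(b) Volume: 4.65 m³ = 4,650 L.
(b) Hardness to add: (220 − 131) = 89 mg/L as CaCO₃ × 4,650 L = 413.9 g as CaCO₃.
(b) Moles of Ca²⁺ (1 mol Ca²⁺ ≡ 1 mol CaCO₃): 413.9 / 100.1 g/mol = 4.134 mol.
(b) Mass of CaCl₂·2H₂O: 4.134 × 147 = 607.8 g.

(a) 7.49 kg; (b) 608 g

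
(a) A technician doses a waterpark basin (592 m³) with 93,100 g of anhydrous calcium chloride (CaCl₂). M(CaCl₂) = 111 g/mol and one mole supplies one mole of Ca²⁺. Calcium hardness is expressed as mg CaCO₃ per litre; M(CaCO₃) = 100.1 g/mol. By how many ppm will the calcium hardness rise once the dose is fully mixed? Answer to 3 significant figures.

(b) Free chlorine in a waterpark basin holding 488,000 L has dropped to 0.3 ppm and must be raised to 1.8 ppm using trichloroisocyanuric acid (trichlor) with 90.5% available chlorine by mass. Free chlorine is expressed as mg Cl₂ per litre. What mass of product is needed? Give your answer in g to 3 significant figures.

(a) Volume: 592 m³ = 592,000 L.
(a) Moles of Ca²⁺: 93,100 g ÷ 111 g/mol = 838.7 mol.
(a) As CaCO₃: 838.7 mol × 100.1 g/mol = 83,960 g.
(a) Rise: 83,960 g / 592,000 L × 1000 = 141.8 mg/L.

(b) Chlorine deficit: 1.8 − 0.3 = 1.5 ppm = 1.5 mg/L as Cl₂.
(b) Cl₂ equivalent needed: 1.5 mg/L × 488,000 L = 732,000 mg = 732 g.
(b) Product at 90.5% available chlorine: 732 / 0.905 = 808.8 g.

(a) 142 ppm; (b) 809 g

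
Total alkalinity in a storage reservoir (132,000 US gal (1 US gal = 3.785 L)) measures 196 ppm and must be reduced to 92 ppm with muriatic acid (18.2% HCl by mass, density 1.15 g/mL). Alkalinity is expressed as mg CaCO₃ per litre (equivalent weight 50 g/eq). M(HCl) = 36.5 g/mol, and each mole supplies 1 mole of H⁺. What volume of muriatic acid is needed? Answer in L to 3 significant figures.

Volume: 132,000 US gal × 3.785 L/gal = 499,620 L.
Alkalinity to neutralize: (196 − 92) = 104 mg/L as CaCO₃ × 499,620 L = 51,960 g as CaCO₃.
Equivalents of H⁺ required: 51,960 ÷ 50 g/eq = 1039 eq = 1039 mol HCl.
Mass of HCl: 1039 × 36.5 = 37,930 g.
Mass of 18.2% solution: 37,930 / 0.182 = 208,400 g.
Volume: 208,400 g ÷ 1.15 g/mL = 181,200 mL.

181 L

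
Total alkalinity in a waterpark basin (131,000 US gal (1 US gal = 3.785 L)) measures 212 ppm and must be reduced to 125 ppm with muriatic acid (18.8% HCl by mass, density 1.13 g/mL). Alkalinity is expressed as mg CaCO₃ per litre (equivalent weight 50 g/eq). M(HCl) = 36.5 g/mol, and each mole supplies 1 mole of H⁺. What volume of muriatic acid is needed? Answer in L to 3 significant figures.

148 L

Volume: 131,000 US gal × 3.785 L/gal = 495,835 L.
Alkalinity to neutralize: (212 − 125) = 87 mg/L as CaCO₃ × 495,835 L = 43,140 g as CaCO₃.
Equivalents of H⁺ required: 43,140 ÷ 50 g/eq = 862.8 eq = 862.8 mol HCl.
Mass of HCl: 862.8 × 36.5 = 31,490 g.
Mass of 18.8% solution: 31,490 / 0.188 = 167,500 g.
Volume: 167,500 g ÷ 1.13 g/mL = 148,200 mL.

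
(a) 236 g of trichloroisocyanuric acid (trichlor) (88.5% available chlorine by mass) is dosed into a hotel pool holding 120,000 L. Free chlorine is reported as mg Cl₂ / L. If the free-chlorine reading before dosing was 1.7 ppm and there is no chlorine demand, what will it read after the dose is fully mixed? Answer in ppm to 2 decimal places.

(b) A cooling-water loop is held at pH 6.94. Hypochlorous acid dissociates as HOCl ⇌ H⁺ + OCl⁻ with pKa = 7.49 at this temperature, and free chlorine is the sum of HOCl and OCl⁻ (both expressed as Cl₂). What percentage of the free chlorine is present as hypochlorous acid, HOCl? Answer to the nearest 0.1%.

(a) 3.44 ppm; (b) 78.0%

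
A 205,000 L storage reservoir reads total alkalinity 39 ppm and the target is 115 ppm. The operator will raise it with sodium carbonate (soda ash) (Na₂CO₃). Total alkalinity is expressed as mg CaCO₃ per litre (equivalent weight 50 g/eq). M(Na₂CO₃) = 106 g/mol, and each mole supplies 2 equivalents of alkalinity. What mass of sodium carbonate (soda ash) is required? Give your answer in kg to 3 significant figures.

Alkalinity to add: (115 − 39) = 76 mg/L as CaCO₃ × 205,000 L = 15,580 g as CaCO₃.
Equivalents: 15,580 g ÷ 50 g/eq = 311.6 eq.
Each mole of Na₂CO₃ supplies 2 eq, so 311.6 / 2 = 155.8 mol.
Mass: 155.8 mol × 106 g/mol = 16,510 g.

16.5 kg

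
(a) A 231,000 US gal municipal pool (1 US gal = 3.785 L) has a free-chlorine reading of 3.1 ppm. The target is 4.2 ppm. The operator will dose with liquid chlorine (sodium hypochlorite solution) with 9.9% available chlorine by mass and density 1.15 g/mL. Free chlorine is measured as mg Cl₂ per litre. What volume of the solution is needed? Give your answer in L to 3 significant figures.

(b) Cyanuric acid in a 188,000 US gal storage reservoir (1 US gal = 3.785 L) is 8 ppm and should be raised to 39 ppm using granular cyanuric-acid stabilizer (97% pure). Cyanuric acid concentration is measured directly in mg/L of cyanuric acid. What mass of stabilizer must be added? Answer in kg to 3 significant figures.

(a) 8.45 L; (b) 22.7 kg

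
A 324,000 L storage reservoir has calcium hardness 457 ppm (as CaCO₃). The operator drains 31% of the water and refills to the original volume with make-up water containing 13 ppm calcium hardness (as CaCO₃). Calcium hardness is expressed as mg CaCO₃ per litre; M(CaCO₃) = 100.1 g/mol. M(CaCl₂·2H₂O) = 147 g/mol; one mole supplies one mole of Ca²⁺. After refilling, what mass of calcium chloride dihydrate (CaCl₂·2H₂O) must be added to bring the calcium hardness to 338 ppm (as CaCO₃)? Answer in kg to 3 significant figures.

8.87 kg

After draining 31% and refilling: 457 × 0.69 + 13 × 0.31 = 319.36 ppm.
Deficit to target: 338 − 319.36 = 18.64 mg/L.
As CaCO₃: 18.64 mg/L × 324,000 L = 6039 g; ÷ 100.1 = 60.33 mol Ca²⁺.
Mass: 60.33 × 147 = 8869 g.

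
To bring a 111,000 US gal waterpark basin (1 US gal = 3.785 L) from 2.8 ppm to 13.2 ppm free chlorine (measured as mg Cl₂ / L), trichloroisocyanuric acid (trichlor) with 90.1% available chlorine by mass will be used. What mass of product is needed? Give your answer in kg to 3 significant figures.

Volume: 111,000 US gal × 3.785 L/gal = 420,135 L.
Chlorine deficit: 13.2 − 2.8 = 10.4 ppm = 10.4 mg/L as Cl₂.
Cl₂ equivalent needed: 10.4 mg/L × 420,135 L = 4,369,000 mg = 4369 g.
Product at 90.1% available chlorine: 4369 / 0.901 = 4850 g.

4.85 kg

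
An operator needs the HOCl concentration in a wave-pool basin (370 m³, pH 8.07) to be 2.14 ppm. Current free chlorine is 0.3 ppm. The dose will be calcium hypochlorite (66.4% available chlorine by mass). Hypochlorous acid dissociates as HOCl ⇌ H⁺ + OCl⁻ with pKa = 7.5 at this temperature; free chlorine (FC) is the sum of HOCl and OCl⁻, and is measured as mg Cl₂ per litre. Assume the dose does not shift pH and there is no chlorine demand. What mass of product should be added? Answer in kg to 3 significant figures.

5.46 kg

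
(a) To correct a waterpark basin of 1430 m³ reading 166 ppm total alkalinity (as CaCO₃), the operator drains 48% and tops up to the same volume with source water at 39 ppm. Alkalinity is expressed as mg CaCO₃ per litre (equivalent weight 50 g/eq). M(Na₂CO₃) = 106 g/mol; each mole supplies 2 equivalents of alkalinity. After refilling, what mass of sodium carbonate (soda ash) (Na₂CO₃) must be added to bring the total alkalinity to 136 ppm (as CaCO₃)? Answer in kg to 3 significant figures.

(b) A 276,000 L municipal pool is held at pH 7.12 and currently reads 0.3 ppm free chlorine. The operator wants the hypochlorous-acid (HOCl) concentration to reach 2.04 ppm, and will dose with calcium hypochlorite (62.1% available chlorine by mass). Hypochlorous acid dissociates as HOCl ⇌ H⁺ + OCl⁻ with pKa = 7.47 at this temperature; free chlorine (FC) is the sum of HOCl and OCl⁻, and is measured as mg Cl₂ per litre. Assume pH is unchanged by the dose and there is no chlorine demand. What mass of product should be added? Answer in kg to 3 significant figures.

(a) 46.9 kg; (b) 1.18 kg

(a) Volume: 1430 m³ = 1,430,000 L.
(a) After draining 48% and refilling: 166 × 0.52 + 39 × 0.48 = 105.04 ppm.
(a) Deficit to target: 136 − 105.04 = 30.96 mg/L.
(a) As CaCO₃: 30.96 mg/L × 1,430,000 L = 44,270 g; ÷ 50 g/eq ÷ 2 = 442.7 mol Na₂CO₃.
(a) Mass: 442.7 × 106 = 46,930 g.

(b) [OCl⁻]/[HOCl] = 10^(pH − pKa) = 10^(7.12 − 7.47) = 0.4467; fraction as HOCl = 1/(1 + 0.4467) = 0.6912.
(b) Free chlorine required for 2.04 ppm HOCl: 2.04 / 0.6912 = 2.951 ppm.
(b) FC to add: 2.951 − 0.3 = 2.651 mg/L as Cl₂.
(b) Cl₂ equivalent: 2.651 mg/L × 276,000 L = 731.7 g.
(b) Product at 62.1% available Cl: 731.7 / 0.621 = 1178 g.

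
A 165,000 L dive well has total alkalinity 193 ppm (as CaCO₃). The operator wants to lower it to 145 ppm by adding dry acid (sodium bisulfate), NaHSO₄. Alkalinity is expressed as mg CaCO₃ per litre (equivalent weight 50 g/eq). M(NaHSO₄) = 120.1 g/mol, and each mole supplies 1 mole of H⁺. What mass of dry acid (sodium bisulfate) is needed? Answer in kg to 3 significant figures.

19.0 kg

Alkalinity to neutralize: (193 − 145) = 48 mg/L as CaCO₃ × 165,000 L = 7920 g as CaCO₃.
Equivalents of H⁺ required: 7920 ÷ 50 g/eq = 158.4 eq = 158.4 mol NaHSO₄.
Mass of NaHSO₄: 158.4 × 120.1 = 19,020 g.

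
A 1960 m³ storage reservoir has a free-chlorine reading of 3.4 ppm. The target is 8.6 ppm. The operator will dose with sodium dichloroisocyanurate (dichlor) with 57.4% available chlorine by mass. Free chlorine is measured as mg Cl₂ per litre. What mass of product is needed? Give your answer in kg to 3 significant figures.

Volume: 1960 m³ = 1,960,000 L.
Chlorine deficit: 8.6 − 3.4 = 5.2 ppm = 5.2 mg/L as Cl₂.
Cl₂ equivalent needed: 5.2 mg/L × 1,960,000 L = 10,190,000 mg = 10,190 g.
Product at 57.4% available chlorine: 10,190 / 0.574 = 17,760 g.

17.8 kg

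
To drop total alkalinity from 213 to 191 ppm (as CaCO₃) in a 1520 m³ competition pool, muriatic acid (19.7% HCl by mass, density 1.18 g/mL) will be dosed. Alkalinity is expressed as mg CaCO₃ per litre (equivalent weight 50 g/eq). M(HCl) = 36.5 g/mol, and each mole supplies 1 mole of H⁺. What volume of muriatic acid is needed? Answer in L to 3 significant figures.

105 L

Volume: 1520 m³ = 1,520,000 L.
Alkalinity to neutralize: (213 − 191) = 22 mg/L as CaCO₃ × 1,520,000 L = 33,440 g as CaCO₃.
Equivalents of H⁺ required: 33,440 ÷ 50 g/eq = 668.8 eq = 668.8 mol HCl.
Mass of HCl: 668.8 × 36.5 = 24,410 g.
Mass of 19.7% solution: 24,410 / 0.197 = 123,900 g.
Volume: 123,900 g ÷ 1.18 g/mL = 105,000 mL.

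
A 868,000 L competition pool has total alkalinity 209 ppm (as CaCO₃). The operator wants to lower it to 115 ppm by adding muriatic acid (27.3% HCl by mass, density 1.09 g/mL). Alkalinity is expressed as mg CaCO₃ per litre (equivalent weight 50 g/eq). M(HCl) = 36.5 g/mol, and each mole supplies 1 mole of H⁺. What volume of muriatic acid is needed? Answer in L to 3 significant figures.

200 L

Alkalinity to neutralize: (209 − 115) = 94 mg/L as CaCO₃ × 868,000 L = 81,590 g as CaCO₃.
Equivalents of H⁺ required: 81,590 ÷ 50 g/eq = 1632 eq = 1632 mol HCl.
Mass of HCl: 1632 × 36.5 = 59,560 g.
Mass of 27.3% solution: 59,560 / 0.273 = 218,200 g.
Volume: 218,200 g ÷ 1.09 g/mL = 200,200 mL.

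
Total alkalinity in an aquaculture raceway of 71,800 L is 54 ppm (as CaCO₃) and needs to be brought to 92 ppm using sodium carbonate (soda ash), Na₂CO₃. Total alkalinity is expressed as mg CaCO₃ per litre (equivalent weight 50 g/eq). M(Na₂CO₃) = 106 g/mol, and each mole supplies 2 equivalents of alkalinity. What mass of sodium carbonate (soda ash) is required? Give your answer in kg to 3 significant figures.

2.89 kg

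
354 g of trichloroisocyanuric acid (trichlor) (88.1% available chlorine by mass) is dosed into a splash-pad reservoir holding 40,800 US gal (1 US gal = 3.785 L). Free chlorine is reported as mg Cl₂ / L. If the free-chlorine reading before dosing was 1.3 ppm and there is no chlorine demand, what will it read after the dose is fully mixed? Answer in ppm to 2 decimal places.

3.32 ppm

Volume: 40,800 US gal × 3.785 L/gal = 154,428 L.
Available chlorine delivered: 354 g × 0.881 = 311.9 g as Cl₂.
Concentration rise: 311.9 g / 154,428 L = 2.02 mg/L = 2.02 ppm.
Final FC: 1.3 + 2.02 = 3.32 ppm.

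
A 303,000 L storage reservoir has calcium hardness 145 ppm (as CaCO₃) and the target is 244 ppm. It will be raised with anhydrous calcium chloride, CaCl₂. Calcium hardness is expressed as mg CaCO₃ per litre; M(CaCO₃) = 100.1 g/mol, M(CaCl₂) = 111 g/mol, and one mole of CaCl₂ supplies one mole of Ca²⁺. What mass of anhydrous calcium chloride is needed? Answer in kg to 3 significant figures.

33.3 kg

Hardness to add: (244 − 145) = 99 mg/L as CaCO₃ × 303,000 L = 30,000 g as CaCO₃.
Moles of Ca²⁺ (1 mol Ca²⁺ ≡ 1 mol CaCO₃): 30,000 / 100.1 g/mol = 299.7 mol.
Mass of CaCl₂: 299.7 × 111 = 33,260 g.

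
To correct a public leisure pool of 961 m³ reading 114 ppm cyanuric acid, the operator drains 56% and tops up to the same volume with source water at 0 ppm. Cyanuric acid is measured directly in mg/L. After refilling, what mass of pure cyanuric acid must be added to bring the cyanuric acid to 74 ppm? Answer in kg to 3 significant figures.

Volume: 961 m³ = 961,000 L.
After draining 56% and refilling: 114 × 0.44 + 0 × 0.56 = 50.16 ppm.
Deficit to target: 74 − 50.16 = 23.84 mg/L.
Mass: 23.84 mg/L × 961,000 L = 22,910 g cyanuric acid.

22.9 kg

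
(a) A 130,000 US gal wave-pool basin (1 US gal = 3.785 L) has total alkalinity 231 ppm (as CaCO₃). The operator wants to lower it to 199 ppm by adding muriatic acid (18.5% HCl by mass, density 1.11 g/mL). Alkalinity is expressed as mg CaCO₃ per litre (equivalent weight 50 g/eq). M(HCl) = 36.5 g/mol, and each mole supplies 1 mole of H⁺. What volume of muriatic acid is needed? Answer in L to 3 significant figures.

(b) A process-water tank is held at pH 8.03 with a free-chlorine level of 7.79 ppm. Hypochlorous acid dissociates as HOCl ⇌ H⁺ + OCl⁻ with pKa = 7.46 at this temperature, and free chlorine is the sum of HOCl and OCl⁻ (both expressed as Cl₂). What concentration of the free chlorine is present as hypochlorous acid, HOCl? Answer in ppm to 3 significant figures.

(a) 56.0 L; (b) 1.65 ppm

(a) Volume: 130,000 US gal × 3.785 L/gal = 492,050 L.
(a) Alkalinity to neutralize: (231 − 199) = 32 mg/L as CaCO₃ × 492,050 L = 15,750 g as CaCO₃.
(a) Equivalents of H⁺ required: 15,750 ÷ 50 g/eq = 314.9 eq = 314.9 mol HCl.
(a) Mass of HCl: 314.9 × 36.5 = 11,490 g.
(a) Mass of 18.5% solution: 11,490 / 0.185 = 62,130 g.
(a) Volume: 62,130 g ÷ 1.11 g/mL = 55,970 mL.

(b) [OCl⁻]/[HOCl] = 10^(pH − pKa) = 10^(8.03 − 7.46) = 10^0.57 = 3.715.
(b) Fraction as HOCl = 1 / (1 + 3.715) = 0.2121.
(b) HOCl = 0.2121 × 7.79 ppm = 1.652 ppm.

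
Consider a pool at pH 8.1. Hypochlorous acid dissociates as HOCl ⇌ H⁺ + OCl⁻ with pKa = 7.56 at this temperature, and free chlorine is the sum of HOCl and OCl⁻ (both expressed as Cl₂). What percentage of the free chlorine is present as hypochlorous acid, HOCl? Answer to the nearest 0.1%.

22.4%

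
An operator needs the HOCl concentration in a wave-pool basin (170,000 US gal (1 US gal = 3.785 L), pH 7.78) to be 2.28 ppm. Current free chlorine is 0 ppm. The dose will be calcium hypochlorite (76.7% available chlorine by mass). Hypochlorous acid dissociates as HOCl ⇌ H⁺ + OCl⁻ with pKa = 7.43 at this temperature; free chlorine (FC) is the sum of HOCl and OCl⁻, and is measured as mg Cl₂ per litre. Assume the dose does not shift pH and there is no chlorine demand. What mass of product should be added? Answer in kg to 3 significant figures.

Volume: 170,000 US gal × 3.785 L/gal = 643,450 L.
[OCl⁻]/[HOCl] = 10^(pH − pKa) = 10^(7.78 − 7.43) = 2.239; fraction as HOCl = 1/(1 + 2.239) = 0.3088.
Free chlorine required for 2.28 ppm HOCl: 2.28 / 0.3088 = 7.384 ppm.
FC to add: 7.384 − 0 = 7.384 mg/L as Cl₂.
Cl₂ equivalent: 7.384 mg/L × 643,450 L = 4751 g.
Product at 76.7% available Cl: 4751 / 0.767 = 6195 g.

6.19 kg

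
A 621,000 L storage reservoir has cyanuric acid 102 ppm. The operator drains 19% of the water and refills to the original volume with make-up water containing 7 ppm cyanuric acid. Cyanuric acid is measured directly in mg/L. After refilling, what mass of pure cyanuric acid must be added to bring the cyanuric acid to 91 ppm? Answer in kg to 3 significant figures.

4.38 kg

After draining 19% and refilling: 102 × 0.81 + 7 × 0.19 = 83.95 ppm.
Deficit to target: 91 − 83.95 = 7.05 mg/L.
Mass: 7.05 mg/L × 621,000 L = 4378 g cyanuric acid.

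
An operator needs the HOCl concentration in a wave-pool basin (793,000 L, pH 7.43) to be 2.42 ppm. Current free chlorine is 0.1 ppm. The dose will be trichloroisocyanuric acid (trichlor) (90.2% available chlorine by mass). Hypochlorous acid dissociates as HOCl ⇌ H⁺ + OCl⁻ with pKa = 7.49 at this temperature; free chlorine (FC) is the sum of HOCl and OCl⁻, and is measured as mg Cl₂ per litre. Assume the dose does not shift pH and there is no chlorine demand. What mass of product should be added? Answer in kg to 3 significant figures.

[OCl⁻]/[HOCl] = 10^(pH − pKa) = 10^(7.43 − 7.49) = 0.871; fraction as HOCl = 1/(1 + 0.871) = 0.5345.
Free chlorine required for 2.42 ppm HOCl: 2.42 / 0.5345 = 4.528 ppm.
FC to add: 4.528 − 0.1 = 4.428 mg/L as Cl₂.
Cl₂ equivalent: 4.428 mg/L × 793,000 L = 3511 g.
Product at 90.2% available Cl: 3511 / 0.902 = 3893 g.

3.89 kg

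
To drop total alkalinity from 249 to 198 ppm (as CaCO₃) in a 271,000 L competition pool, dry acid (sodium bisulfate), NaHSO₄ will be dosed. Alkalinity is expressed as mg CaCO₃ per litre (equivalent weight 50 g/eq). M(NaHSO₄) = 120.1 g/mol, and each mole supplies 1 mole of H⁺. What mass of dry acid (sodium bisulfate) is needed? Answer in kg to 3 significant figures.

Alkalinity to neutralize: (249 − 198) = 51 mg/L as CaCO₃ × 271,000 L = 13,820 g as CaCO₃.
Equivalents of H⁺ required: 13,820 ÷ 50 g/eq = 276.4 eq = 276.4 mol NaHSO₄.
Mass of NaHSO₄: 276.4 × 120.1 = 33,200 g.

33.2 kg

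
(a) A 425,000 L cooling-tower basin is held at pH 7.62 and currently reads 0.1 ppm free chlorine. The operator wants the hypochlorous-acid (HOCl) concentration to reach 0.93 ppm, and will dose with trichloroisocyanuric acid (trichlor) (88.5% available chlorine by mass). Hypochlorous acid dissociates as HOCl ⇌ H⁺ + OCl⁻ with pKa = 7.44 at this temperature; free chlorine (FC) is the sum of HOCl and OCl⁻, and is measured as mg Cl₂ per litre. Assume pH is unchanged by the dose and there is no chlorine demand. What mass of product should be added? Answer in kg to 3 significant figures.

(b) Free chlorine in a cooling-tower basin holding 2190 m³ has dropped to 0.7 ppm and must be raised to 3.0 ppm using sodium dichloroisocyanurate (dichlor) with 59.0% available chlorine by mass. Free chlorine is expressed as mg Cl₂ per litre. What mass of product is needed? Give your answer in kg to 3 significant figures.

(a) [OCl⁻]/[HOCl] = 10^(pH − pKa) = 10^(7.62 − 7.44) = 1.514; fraction as HOCl = 1/(1 + 1.514) = 0.3978.
(a) Free chlorine required for 0.93 ppm HOCl: 0.93 / 0.3978 = 2.338 ppm.
(a) FC to add: 2.338 − 0.1 = 2.238 mg/L as Cl₂.
(a) Cl₂ equivalent: 2.238 mg/L × 425,000 L = 951 g.
(a) Product at 88.5% available Cl: 951 / 0.885 = 1075 g.

(b) Volume: 2190 m³ = 2,190,000 L.
(b) Chlorine deficit: 3.0 − 0.7 = 2.3 ppm = 2.3 mg/L as Cl₂.
(b) Cl₂ equivalent needed: 2.3 mg/L × 2,190,000 L = 5,037,000 mg = 5037 g.
(b) Product at 59.0% available chlorine: 5037 / 0.59 = 8537 g.

(a) 1.07 kg; (b) 8.54 kg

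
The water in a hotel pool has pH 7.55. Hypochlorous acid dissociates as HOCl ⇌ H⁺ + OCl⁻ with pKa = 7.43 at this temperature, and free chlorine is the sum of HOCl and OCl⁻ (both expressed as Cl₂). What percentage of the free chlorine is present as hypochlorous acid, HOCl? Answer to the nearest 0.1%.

43.1%

[OCl⁻]/[HOCl] = 10^(pH − pKa) = 10^(7.55 − 7.43) = 10^0.12 = 1.318.
Fraction as HOCl = 1 / (1 + 1.318) = 0.4314.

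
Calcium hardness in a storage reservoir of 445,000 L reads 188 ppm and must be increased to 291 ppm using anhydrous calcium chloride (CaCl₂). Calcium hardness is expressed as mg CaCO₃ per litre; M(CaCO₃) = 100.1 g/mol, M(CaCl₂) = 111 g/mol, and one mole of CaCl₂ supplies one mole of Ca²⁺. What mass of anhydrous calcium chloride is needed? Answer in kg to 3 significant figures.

Hardness to add: (291 − 188) = 103 mg/L as CaCO₃ × 445,000 L = 45,840 g as CaCO₃.
Moles of Ca²⁺ (1 mol Ca²⁺ ≡ 1 mol CaCO₃): 45,840 / 100.1 g/mol = 457.9 mol.
Mass of CaCl₂: 457.9 × 111 = 50,830 g.

50.8 kg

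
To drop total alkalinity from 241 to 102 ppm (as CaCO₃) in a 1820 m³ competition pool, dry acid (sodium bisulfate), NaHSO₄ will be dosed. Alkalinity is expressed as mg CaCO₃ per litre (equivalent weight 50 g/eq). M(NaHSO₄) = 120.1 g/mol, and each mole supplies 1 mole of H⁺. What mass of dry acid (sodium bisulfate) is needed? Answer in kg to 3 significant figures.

608 kg

Volume: 1820 m³ = 1,820,000 L.
Alkalinity to neutralize: (241 − 102) = 139 mg/L as CaCO₃ × 1,820,000 L = 253,000 g as CaCO₃.
Equivalents of H⁺ required: 253,000 ÷ 50 g/eq = 5060 eq = 5060 mol NaHSO₄.
Mass of NaHSO₄: 5060 × 120.1 = 607,700 g.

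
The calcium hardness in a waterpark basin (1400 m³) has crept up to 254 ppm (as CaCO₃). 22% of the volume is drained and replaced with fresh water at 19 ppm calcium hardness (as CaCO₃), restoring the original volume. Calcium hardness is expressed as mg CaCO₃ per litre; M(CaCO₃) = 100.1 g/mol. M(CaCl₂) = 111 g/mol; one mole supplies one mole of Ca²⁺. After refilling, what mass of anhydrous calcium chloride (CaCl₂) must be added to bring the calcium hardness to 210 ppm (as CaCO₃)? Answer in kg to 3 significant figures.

Volume: 1400 m³ = 1,400,000 L.
After draining 22% and refilling: 254 × 0.78 + 19 × 0.22 = 202.3 ppm.
Deficit to target: 210 − 202.3 = 7.7 mg/L.
As CaCO₃: 7.7 mg/L × 1,400,000 L = 10,780 g; ÷ 100.1 = 107.7 mol Ca²⁺.
Mass: 107.7 × 111 = 11,950 g.

12.0 kg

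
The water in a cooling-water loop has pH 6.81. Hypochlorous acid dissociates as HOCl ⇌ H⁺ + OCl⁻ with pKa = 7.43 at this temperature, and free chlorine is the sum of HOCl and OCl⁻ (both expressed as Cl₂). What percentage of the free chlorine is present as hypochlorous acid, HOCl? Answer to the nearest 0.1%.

80.7%

[OCl⁻]/[HOCl] = 10^(pH − pKa) = 10^(6.81 − 7.43) = 10^-0.62 = 0.2399.
Fraction as HOCl = 1 / (1 + 0.2399) = 0.8065.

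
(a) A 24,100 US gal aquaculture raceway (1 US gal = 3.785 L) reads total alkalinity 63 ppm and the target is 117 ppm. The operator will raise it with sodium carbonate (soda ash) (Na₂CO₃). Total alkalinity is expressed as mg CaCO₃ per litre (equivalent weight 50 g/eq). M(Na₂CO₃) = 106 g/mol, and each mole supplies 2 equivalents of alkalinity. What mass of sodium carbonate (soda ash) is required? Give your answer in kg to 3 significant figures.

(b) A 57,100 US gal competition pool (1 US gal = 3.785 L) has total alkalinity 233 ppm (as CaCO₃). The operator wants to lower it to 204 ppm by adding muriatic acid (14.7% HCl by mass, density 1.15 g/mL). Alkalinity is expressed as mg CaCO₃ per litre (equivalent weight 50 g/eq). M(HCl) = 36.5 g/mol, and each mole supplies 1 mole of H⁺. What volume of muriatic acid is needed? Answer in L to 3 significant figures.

(a) Volume: 24,100 US gal × 3.785 L/gal = 91,218 L.
(a) Alkalinity to add: (117 − 63) = 54 mg/L as CaCO₃ × 91,218 L = 4926 g as CaCO₃.
(a) Equivalents: 4926 g ÷ 50 g/eq = 98.52 eq.
(a) Each mole of Na₂CO₃ supplies 2 eq, so 98.52 / 2 = 49.26 mol.
(a) Mass: 49.26 mol × 106 g/mol = 5221 g.

(b) Volume: 57,100 US gal × 3.785 L/gal = 216,124 L.
(b) Alkalinity to neutralize: (233 − 204) = 29 mg/L as CaCO₃ × 216,124 L = 6268 g as CaCO₃.
(b) Equivalents of H⁺ required: 6268 ÷ 50 g/eq = 125.4 eq = 125.4 mol HCl.
(b) Mass of HCl: 125.4 × 36.5 = 4575 g.
(b) Mass of 14.7% solution: 4575 / 0.147 = 31,120 g.
(b) Volume: 31,120 g ÷ 1.15 g/mL = 27,060 mL.

(a) 5.22 kg; (b) 27.1 L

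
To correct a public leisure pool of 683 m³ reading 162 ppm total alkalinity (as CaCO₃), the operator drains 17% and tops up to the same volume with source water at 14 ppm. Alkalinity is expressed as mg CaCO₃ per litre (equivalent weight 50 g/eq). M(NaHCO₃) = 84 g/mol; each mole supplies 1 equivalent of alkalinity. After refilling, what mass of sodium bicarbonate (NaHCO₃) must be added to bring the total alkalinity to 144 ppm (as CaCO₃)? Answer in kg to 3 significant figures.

Volume: 683 m³ = 683,000 L.
After draining 17% and refilling: 162 × 0.83 + 14 × 0.17 = 136.84 ppm.
Deficit to target: 144 − 136.84 = 7.16 mg/L.
As CaCO₃: 7.16 mg/L × 683,000 L = 4890 g; ÷ 50 g/eq ÷ 1 = 97.81 mol NaHCO₃.
Mass: 97.81 × 84 = 8216 g.

8.22 kg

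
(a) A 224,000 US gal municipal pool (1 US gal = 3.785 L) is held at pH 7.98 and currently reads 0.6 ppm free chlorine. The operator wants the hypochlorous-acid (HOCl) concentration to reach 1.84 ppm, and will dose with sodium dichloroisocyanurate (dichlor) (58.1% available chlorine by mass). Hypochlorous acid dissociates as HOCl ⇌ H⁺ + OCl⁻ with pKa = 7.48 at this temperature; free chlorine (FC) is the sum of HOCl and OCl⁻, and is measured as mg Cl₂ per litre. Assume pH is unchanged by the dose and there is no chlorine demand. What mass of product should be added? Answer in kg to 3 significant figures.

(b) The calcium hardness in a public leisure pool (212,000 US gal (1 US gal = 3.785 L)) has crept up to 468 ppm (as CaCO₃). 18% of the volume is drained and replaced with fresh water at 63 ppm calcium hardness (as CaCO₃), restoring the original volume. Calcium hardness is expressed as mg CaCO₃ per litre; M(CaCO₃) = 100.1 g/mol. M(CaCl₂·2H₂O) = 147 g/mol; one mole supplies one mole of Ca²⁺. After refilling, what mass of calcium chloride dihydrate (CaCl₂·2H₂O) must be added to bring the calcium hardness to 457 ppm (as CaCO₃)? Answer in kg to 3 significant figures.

(a) Volume: 224,000 US gal × 3.785 L/gal = 847,840 L.
(a) [OCl⁻]/[HOCl] = 10^(pH − pKa) = 10^(7.98 − 7.48) = 3.162; fraction as HOCl = 1/(1 + 3.162) = 0.2403.
(a) Free chlorine required for 1.84 ppm HOCl: 1.84 / 0.2403 = 7.659 ppm.
(a) FC to add: 7.659 − 0.6 = 7.059 mg/L as Cl₂.
(a) Cl₂ equivalent: 7.059 mg/L × 847,840 L = 5985 g.
(a) Product at 58.1% available Cl: 5985 / 0.581 = 10,300 g.

(b) Volume: 212,000 US gal × 3.785 L/gal = 802,420 L.
(b) After draining 18% and refilling: 468 × 0.82 + 63 × 0.18 = 395.1 ppm.
(b) Deficit to target: 457 − 395.1 = 61.9 mg/L.
(b) As CaCO₃: 61.9 mg/L × 802,420 L = 49,670 g; ÷ 100.1 = 496.2 mol Ca²⁺.
(b) Mass: 496.2 × 147 = 72,940 g.

(a) 10.3 kg; (b) 72.9 kg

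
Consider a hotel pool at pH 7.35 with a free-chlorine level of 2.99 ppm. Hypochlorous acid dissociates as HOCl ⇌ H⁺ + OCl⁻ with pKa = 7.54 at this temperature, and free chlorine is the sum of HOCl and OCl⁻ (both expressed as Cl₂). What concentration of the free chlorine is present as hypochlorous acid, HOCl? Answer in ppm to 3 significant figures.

[OCl⁻]/[HOCl] = 10^(pH − pKa) = 10^(7.35 − 7.54) = 10^-0.19 = 0.6457.
Fraction as HOCl = 1 / (1 + 0.6457) = 0.6077.
HOCl = 0.6077 × 2.99 ppm = 1.817 ppm.

1.82 ppm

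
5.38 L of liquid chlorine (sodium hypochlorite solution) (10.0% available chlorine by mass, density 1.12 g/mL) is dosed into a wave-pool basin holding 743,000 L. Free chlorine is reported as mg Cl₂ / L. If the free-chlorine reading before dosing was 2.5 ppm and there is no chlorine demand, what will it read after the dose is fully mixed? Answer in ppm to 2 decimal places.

Mass of solution: 5.38 L × 1000 mL/L × 1.12 g/mL = 6026 g.
Available chlorine delivered: 6026 g × 0.1 = 602.6 g as Cl₂.
Concentration rise: 602.6 g / 743,000 L = 0.811 mg/L = 0.81 ppm.
Final FC: 2.5 + 0.81 = 3.31 ppm.

3.31 ppm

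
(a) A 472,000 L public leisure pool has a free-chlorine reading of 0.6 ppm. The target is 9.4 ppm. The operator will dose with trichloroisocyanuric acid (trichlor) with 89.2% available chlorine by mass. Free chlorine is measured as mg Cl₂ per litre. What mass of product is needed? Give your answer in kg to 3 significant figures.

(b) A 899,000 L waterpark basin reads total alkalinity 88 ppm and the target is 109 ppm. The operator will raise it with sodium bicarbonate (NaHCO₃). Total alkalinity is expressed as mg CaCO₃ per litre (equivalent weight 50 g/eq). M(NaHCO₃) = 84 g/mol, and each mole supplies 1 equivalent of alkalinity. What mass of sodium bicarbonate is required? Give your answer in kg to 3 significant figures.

(a) 4.66 kg; (b) 31.7 kg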